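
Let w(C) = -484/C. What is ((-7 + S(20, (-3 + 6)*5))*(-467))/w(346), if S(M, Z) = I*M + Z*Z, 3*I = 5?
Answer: 30458207/363 ≈ 83907.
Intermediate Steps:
I = 5/3 (I = (1/3)*5 = 5/3 ≈ 1.6667)
S(M, Z) = Z**2 + 5*M/3 (S(M, Z) = 5*M/3 + Z*Z = 5*M/3 + Z**2 = Z**2 + 5*M/3)
((-7 + S(20, (-3 + 6)*5))*(-467))/w(346) = ((-7 + (((-3 + 6)*5)**2 + (5/3)*20))*(-467))/((-484/346)) = ((-7 + ((3*5)**2 + 100/3))*(-467))/((-484*1/346)) = ((-7 + (15**2 + 100/3))*(-467))/(-242/173) = ((-7 + (225 + 100/3))*(-467))*(-173/242) = ((-7 + 775/3)*(-467))*(-173/242) = ((754/3)*(-467))*(-173/242) = -352118/3*(-173/242) = 30458207/363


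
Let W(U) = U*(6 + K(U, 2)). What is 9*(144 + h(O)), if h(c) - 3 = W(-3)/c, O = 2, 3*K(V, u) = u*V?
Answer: 1269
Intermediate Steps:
K(V, u) = V*u/3 (K(V, u) = (u*V)/3 = (V*u)/3 = V*u/3)
W(U) = U*(6 + 2*U/3) (W(U) = U*(6 + (1/3)*U*2) = U*(6 + 2*U/3))
h(c) = 3 - 12/c (h(c) = 3 + ((2/3)*(-3)*(9 - 3))/c = 3 + ((2/3)*(-3)*6)/c = 3 - 12/c)
9*(144 + h(O)) = 9*(144 + (3 - 12/2)) = 9*(144 + (3 - 12*1/2)) = 9*(144 + (3 - 6)) = 9*(144 - 3) = 9*141 = 1269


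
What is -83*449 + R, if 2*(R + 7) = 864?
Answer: -36842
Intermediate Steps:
R = 425 (R = -7 + (1/2)*864 = -7 + 432 = 425)
-83*449 + R = -83*449 + 425 = -37267 + 425 = -36842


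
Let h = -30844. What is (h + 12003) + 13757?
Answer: -5084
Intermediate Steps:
(h + 12003) + 13757 = (-30844 + 12003) + 13757 = -18841 + 13757 = -5084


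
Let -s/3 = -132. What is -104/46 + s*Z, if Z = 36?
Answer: 327836/23 ≈ 14254.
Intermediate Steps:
s = 396 (s = -3*(-132) = 396)
-104/46 + s*Z = -104/46 + 396*36 = -104*1/46 + 14256 = -52/23 + 14256 = 327836/23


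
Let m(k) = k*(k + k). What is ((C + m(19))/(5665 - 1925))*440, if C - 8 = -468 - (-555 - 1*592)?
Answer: 2818/17 ≈ 165.76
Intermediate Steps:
m(k) = 2*k² (m(k) = k*(2*k) = 2*k²)
C = 687 (C = 8 + (-468 - (-555 - 1*592)) = 8 + (-468 - (-555 - 592)) = 8 + (-468 - 1*(-1147)) = 8 + (-468 + 1147) = 8 + 679 = 687)
((C + m(19))/(5665 - 1925))*440 = ((687 + 2*19²)/(5665 - 1925))*440 = ((687 + 2*361)/3740)*440 = ((687 + 722)*(1/3740))*440 = (1409*(1/3740))*440 = (1409/3740)*440 = 2818/17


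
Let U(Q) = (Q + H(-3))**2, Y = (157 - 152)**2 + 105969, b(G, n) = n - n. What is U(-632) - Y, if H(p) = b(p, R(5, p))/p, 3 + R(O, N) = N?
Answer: 293430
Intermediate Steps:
R(O, N) = -3 + N
b(G, n) = 0
H(p) = 0 (H(p) = 0/p = 0)
Y = 105994 (Y = 5**2 + 105969 = 25 + 105969 = 105994)
U(Q) = Q**2 (U(Q) = (Q + 0)**2 = Q**2)
U(-632) - Y = (-632)**2 - 1*105994 = 399424 - 105994 = 293430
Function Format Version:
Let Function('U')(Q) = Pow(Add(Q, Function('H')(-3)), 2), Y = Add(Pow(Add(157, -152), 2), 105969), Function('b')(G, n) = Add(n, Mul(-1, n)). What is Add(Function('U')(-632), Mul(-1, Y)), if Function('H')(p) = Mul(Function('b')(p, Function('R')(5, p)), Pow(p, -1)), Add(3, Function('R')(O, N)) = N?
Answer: 293430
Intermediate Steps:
Function('R')(O, N) = Add(-3, N)
Function('b')(G, n) = 0
Function('H')(p) = 0 (Function('H')(p) = Mul(0, Pow(p, -1)) = 0)
Y = 105994 (Y = Add(Pow(5, 2), 105969) = Add(25, 105969) = 105994)
Function('U')(Q) = Pow(Q, 2) (Function('U')(Q) = Pow(Add(Q, 0), 2) = Pow(Q, 2))
Add(Function('U')(-632), Mul(-1, Y)) = Add(Pow(-632, 2), Mul(-1, 105994)) = Add(399424, -105994) = 293430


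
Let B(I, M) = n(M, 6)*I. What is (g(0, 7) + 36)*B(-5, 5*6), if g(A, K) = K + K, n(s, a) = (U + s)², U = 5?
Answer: -306250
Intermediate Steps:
n(s, a) = (5 + s)²
g(A, K) = 2*K
B(I, M) = I*(5 + M)² (B(I, M) = (5 + M)²*I = I*(5 + M)²)
(g(0, 7) + 36)*B(-5, 5*6) = (2*7 + 36)*(-5*(5 + 5*6)²) = (14 + 36)*(-5*(5 + 30)²) = 50*(-5*35²) = 50*(-5*1225) = 50*(-6125) = -306250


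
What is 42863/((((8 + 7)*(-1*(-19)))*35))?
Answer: 42863/9975 ≈ 4.2970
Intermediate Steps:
42863/((((8 + 7)*(-1*(-19)))*35)) = 42863/(((15*19)*35)) = 42863/((285*35)) = 42863/9975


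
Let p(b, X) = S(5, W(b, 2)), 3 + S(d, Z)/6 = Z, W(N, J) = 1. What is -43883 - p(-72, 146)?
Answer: -43871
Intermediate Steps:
S(d, Z) = -18 + 6*Z
p(b, X) = -12 (p(b, X) = -18 + 6*1 = -18 + 6 = -12)
-43883 - p(-72, 146) = -43883 - 1*(-12) = -43883 + 12 = -43871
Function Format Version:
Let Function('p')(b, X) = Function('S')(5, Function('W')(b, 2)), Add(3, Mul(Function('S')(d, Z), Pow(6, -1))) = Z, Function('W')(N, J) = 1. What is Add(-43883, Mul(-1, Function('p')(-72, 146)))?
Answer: -43871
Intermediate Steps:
Function('S')(d, Z) = Add(-18, Mul(6, Z))
Function('p')(b, X) = -12 (Function('p')(b, X) = Add(-18, Mul(6, 1)) = Add(-18, 6) = -12)
Add(-43883, Mul(-1, Function('p')(-72, 146))) = Add(-43883, Mul(-1, -12)) = Add(-43883, 12) = -43871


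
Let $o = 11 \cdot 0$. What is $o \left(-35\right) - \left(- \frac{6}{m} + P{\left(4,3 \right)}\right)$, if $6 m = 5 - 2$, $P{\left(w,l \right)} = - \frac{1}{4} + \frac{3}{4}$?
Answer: $\frac{23}{2} \approx 11.5$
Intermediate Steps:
$P{\left(w,l \right)} = \frac{1}{2}$ ($P{\left(w,l \right)} = \left(-1\right) \frac{1}{4} + 3 \cdot \frac{1}{4} = - \frac{1}{4} + \frac{3}{4} = \frac{1}{2}$)
$m = \frac{1}{2}$ ($m = \frac{5 - 2}{6} = \frac{1}{6} \cdot 3 = \frac{1}{2} \approx 0.5$)
$o = 0$
$o \left(-35\right) - \left(- \frac{6}{m} + P{\left(4,3 \right)}\right) = 0 \left(-35\right) + \left(6 \frac{1}{\frac{1}{2}} - \frac{1}{2}\right) = 0 + \left(6 \cdot 2 - \frac{1}{2}\right) = 0 + \left(12 - \frac{1}{2}\right) = 0 + \frac{23}{2} = \frac{23}{2}$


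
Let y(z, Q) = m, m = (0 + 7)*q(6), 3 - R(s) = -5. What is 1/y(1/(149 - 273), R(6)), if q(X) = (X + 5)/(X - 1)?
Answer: 5/77 ≈ 0.064935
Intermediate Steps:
R(s) = 8 (R(s) = 3 - 1*(-5) = 3 + 5 = 8)
q(X) = (5 + X)/(-1 + X)
m = 77/5 (m = (0 + 7)*((5 + 6)/(-1 + 6)) = 7*(11/5) = 77/5 ≈ 15.400)
y(z, Q) = 77/5
1/y(1/(149 - 273), R(6)) = 1/(77/5) = 5/77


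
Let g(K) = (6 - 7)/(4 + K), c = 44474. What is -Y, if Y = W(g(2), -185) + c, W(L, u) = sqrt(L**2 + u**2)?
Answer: -44474 - sqrt(1232101)/6 ≈ -44659.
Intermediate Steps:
g(K) = -1/(4 + K)
Y = 44474 + sqrt(1232101)/6 (Y = sqrt((-1/(4 + 2))**2 + (-185)**2) + 44474 = sqrt((-1/6)**2 + 34225) + 44474 = sqrt(1/36 + 34225) + 44474 = sqrt(1232101/36) + 44474 = sqrt(1232101)/6 + 44474 = 44474 + sqrt(1232101)/6 ≈ 44659.)
-Y = -(44474 + sqrt(1232101)/6) = -44474 - sqrt(1232101)/6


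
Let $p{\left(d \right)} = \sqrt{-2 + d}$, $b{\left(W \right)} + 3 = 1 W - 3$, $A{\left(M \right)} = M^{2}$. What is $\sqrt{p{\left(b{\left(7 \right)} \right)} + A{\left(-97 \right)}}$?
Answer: $\sqrt{9409 + i} \approx 97.0 + 0.0052 i$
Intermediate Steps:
$b{\left(W \right)} = -6 + W$ ($b{\left(W \right)} = -3 + \left(1 W - 3\right) = -3 + \left(W - 3\right) = -3 + \left(-3 + W\right) = -6 + W$)
$\sqrt{p{\left(b{\left(7 \right)} \right)} + A{\left(-97 \right)}} = \sqrt{\sqrt{-2 + \left(-6 + 7\right)} + \left(-97\right)^{2}} = \sqrt{\sqrt{-2 + 1} + 9409} = \sqrt{\sqrt{-1} + 9409} = \sqrt{i + 9409} = \sqrt{9409 + i}$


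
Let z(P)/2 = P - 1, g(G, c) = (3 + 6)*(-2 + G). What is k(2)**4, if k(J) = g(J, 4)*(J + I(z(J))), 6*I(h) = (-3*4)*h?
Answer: 0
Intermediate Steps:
g(G, c) = -18 + 9*G (g(G, c) = 9*(-2 + G) = -18 + 9*G)
z(P) = -2 + 2*P (z(P) = 2*(P - 1) = 2*(-1 + P) = -2 + 2*P)
I(h) = -2*h (I(h) = ((-3*4)*h)/6 = (-12*h)/6 = -2*h)
k(J) = (-18 + 9*J)*(4 - 3*J) (k(J) = (-18 + 9*J)*(J - 2*(-2 + 2*J)) = (-18 + 9*J)*(J + (4 - 4*J)) = (-18 + 9*J)*(4 - 3*J))
k(2)**4 = (9*(-2 + 2)*(4 - 3*2))**4 = (9*0*(4 - 6))**4 = (9*0*(-2))**4 = 0**4 = 0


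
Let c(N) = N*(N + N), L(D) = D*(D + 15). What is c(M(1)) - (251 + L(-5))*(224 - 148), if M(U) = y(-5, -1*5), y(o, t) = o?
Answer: -15226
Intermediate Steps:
L(D) = D*(15 + D)
M(U) = -5
c(N) = 2*N² (c(N) = N*(2*N) = 2*N²)
c(M(1)) - (251 + L(-5))*(224 - 148) = 2*(-5)² - (251 - 5*(15 - 5))*(224 - 148) = 2*25 - (251 - 5*10)*76 = 50 - (251 - 50)*76 = 50 - 201*76 = 50 - 1*15276 = 50 - 15276 = -15226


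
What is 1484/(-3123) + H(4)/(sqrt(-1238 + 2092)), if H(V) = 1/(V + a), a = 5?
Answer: -1484/3123 + sqrt(854)/7686 ≈ -0.47138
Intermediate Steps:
H(V) = 1/(5 + V) (H(V) = 1/(V + 5) = 1/(5 + V))
1484/(-3123) + H(4)/(sqrt(-1238 + 2092)) = 1484/(-3123) + 1/((5 + 4)*(sqrt(-1238 + 2092))) = 1484*(-1/3123) + 1/(9*(sqrt(854))) = -1484/3123 + (sqrt(854)/854)/9 = -1484/3123 + sqrt(854)/7686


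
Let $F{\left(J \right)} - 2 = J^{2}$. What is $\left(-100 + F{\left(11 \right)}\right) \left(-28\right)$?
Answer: $-644$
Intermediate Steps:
$F{\left(J \right)} = 2 + J^{2}$
$\left(-100 + F{\left(11 \right)}\right) \left(-28\right) = \left(-100 + \left(2 + 11^{2}\right)\right) \left(-28\right) = \left(-100 + \left(2 + 121\right)\right) \left(-28\right) = \left(-100 + 123\right) \left(-28\right) = 23 \left(-28\right) = -644$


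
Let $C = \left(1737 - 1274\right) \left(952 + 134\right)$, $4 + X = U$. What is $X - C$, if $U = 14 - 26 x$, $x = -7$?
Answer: $-502626$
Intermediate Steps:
$U = 196$ ($U = 14 - -182 = 14 + 182 = 196$)
$X = 192$ ($X = -4 + 196 = 192$)
$C = 502818$ ($C = 463 \cdot 1086 = 502818$)
$X - C = 192 - 502818 = -502626$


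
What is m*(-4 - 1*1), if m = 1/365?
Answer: -1/73 ≈ -0.013699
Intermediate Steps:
m = 1/365 ≈ 0.0027397
m*(-4 - 1*1) = (-4 - 1*1)/365 = (-4 - 1)/365 = (1/365)*(-5) = -1/73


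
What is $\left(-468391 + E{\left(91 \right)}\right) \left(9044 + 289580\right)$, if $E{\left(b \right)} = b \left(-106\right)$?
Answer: $-142753321088$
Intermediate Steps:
$E{\left(b \right)} = - 106 b$
$\left(-468391 + E{\left(91 \right)}\right) \left(9044 + 289580\right) = \left(-468391 - 9646\right) \left(9044 + 289580\right) = \left(-468391 - 9646\right) 298624 = \left(-478037\right) 298624 = -142753321088$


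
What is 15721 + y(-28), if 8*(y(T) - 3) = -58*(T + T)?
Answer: 16130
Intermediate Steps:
y(T) = 3 - 29*T/2 (y(T) = 3 + (-58*(T + T))/8 = 3 + (-116*T)/8 = 3 - 29*T/2)
15721 + y(-28) = 15721 + (3 - 29/2*(-28)) = 15721 + (3 + 406) = 15721 + 409 = 16130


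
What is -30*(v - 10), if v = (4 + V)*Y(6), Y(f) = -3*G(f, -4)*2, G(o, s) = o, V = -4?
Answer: 300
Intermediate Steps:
Y(f) = -6*f (Y(f) = -3*f*2 = -6*f)
v = 0 (v = (4 - 4)*(-6*6) = 0*(-36) = 0)
-30*(v - 10) = -30*(0 - 10) = -30*(-10) = 300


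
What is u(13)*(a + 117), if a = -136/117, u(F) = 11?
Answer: 149083/117 ≈ 1274.2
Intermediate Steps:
a = -136/117 (a = -136*1/117 = -136/117 ≈ -1.1624)
u(13)*(a + 117) = 11*(-136/117 + 117) = 11*(13553/117) = 149083/117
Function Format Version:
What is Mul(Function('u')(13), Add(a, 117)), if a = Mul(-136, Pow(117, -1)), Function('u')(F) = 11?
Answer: Rational(149083, 117) ≈ 1274.2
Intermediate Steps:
a = Rational(-136, 117) (a = Mul(-136, Rational(1, 117)) = Rational(-136, 117) ≈ -1.1624)
Mul(Function('u')(13), Add(a, 117)) = Mul(11, Add(Rational(-136, 117), 117)) = Mul(11, Rational(13553, 117)) = Rational(149083, 117)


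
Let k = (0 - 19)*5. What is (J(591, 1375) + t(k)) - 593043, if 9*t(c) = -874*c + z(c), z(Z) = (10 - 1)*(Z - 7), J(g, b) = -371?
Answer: -5258614/9 ≈ -5.8429e+5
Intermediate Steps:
z(Z) = -63 + 9*Z (z(Z) = 9*(-7 + Z) = -63 + 9*Z)
k = -95 (k = -19*5 = -95)
t(c) = -7 - 865*c/9 (t(c) = (-874*c + (-63 + 9*c))/9 = (-63 - 865*c)/9 = -7 - 865*c/9)
(J(591, 1375) + t(k)) - 593043 = (-371 + (-7 - 865/9*(-95))) - 593043 = (-371 + (-7 + 82175/9)) - 593043 = (-371 + 82112/9) - 593043 = 78773/9 - 593043 = -5258614/9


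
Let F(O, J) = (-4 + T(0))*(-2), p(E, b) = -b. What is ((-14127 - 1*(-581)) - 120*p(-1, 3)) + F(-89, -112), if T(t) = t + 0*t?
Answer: -13178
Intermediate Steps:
T(t) = t (T(t) = t + 0 = t)
F(O, J) = 8 (F(O, J) = (-4 + 0)*(-2) = -4*(-2) = 8)
((-14127 - 1*(-581)) - 120*p(-1, 3)) + F(-89, -112) = ((-14127 - 1*(-581)) - (-120)*3) + 8 = ((-14127 + 581) - 120*(-3)) + 8 = (-13546 + 360) + 8 = -13186 + 8 = -13178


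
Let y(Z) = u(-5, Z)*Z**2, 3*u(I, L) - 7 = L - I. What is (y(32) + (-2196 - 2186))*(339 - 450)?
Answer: -1180670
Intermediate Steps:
u(I, L) = 7/3 - I/3 + L/3 (u(I, L) = 7/3 + (L - I)/3 = 7/3 + (-I/3 + L/3) = 7/3 - I/3 + L/3)
y(Z) = Z**2*(4 + Z/3) (y(Z) = (7/3 - 1/3*(-5) + Z/3)*Z**2 = (7/3 + 5/3 + Z/3)*Z**2 = (4 + Z/3)*Z**2 = Z**2*(4 + Z/3))
(y(32) + (-2196 - 2186))*(339 - 450) = ((1/3)*32**2*(12 + 32) + (-2196 - 2186))*(339 - 450) = ((1/3)*1024*44 - 4382)*(-111) = (45056/3 - 4382)*(-111) = (31910/3)*(-111) = -1180670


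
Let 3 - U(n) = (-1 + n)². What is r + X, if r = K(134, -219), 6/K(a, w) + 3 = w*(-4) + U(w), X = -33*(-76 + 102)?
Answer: -20387799/23762 ≈ -858.00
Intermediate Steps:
U(n) = 3 - (-1 + n)²
X = -858 (X = -33*26 = -858)
K(a, w) = 6/(-(-1 + w)² - 4*w) (K(a, w) = 6/(-3 + (w*(-4) + (3 - (-1 + w)²))) = 6/(-3 + (-4*w + (3 - (-1 + w)²))) = 6/(-3 + (3 - (-1 + w)² - 4*w)) = 6/(-(-1 + w)² - 4*w))
r = -3/23762 (r = -6/((-1 - 219)² + 4*(-219)) = -6/((-220)² - 876) = -6/(48400 - 876) = -6/47524 = -6*1/47524 = -3/23762 ≈ -0.00012625)
r + X = -3/23762 - 858 = -20387799/23762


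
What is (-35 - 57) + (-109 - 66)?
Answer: -267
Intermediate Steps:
(-35 - 57) + (-109 - 66) = -92 - 175 = -267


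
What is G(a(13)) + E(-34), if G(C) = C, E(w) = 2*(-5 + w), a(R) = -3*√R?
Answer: -78 - 3*√13 ≈ -88.817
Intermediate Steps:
E(w) = -10 + 2*w
G(a(13)) + E(-34) = -3*√13 + (-10 + 2*(-34)) = -3*√13 + (-10 - 68) = -3*√13 - 78 = -78 - 3*√13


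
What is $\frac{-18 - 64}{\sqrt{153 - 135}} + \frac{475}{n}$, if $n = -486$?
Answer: $- \frac{475}{486} - \frac{41 \sqrt{2}}{3} \approx -20.305$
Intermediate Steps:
$\frac{-18 - 64}{\sqrt{153 - 135}} + \frac{475}{n} = \frac{-18 - 64}{\sqrt{153 - 135}} + \frac{475}{-486} = - \frac{82}{\sqrt{18}} + 475 \left(- \frac{1}{486}\right) = - \frac{82}{3 \sqrt{2}} - \frac{475}{486} = - 82 \frac{\sqrt{2}}{6} - \frac{475}{486} = - \frac{41 \sqrt{2}}{3} - \frac{475}{486} = - \frac{475}{486} - \frac{41 \sqrt{2}}{3}$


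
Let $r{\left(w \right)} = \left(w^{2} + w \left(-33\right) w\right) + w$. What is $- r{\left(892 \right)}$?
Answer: $25460356$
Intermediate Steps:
$r{\left(w \right)} = w - 32 w^{2}$ ($r{\left(w \right)} = \left(w^{2} + - 33 w w\right) + w = \left(w^{2} - 33 w^{2}\right) + w = - 32 w^{2} + w = w - 32 w^{2}$)
$- r{\left(892 \right)} = - 892 \left(1 - 28544\right) = - 892 \left(-28543\right) = \left(-1\right) \left(-25460356\right) = 25460356$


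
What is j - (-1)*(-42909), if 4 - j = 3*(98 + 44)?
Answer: -43331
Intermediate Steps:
j = -422 (j = 4 - 3*(98 + 44) = 4 - 3*142 = 4 - 1*426 = 4 - 426 = -422)
j - (-1)*(-42909) = -422 - (-1)*(-42909) = -422 - 1*42909 = -422 - 42909 = -43331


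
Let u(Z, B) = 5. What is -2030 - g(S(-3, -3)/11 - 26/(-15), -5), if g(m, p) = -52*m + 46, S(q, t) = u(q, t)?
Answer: -323768/165 ≈ -1962.2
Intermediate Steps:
S(q, t) = 5
g(m, p) = 46 - 52*m
-2030 - g(S(-3, -3)/11 - 26/(-15), -5) = -2030 - (46 - 52*(5/11 - 26/(-15))) = -2030 - (46 - 52*(5*(1/11) - 26*(-1/15))) = -2030 - (46 - 52*(5/11 + 26/15)) = -2030 - (46 - 52*361/165) = -2030 - (46 - 18772/165) = -2030 - 1*(-11182/165) = -2030 + 11182/165 = -323768/165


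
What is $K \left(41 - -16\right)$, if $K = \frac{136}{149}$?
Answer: $\frac{7752}{149} \approx 52.027$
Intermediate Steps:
$K = \frac{136}{149}$ ($K = 136 \cdot \frac{1}{149} = \frac{136}{149} \approx 0.91275$)
$K \left(41 - -16\right) = \frac{136 \left(41 - -16\right)}{149} = \frac{136 \left(41 + 16\right)}{149} = \frac{136}{149} \cdot 57 = \frac{7752}{149}$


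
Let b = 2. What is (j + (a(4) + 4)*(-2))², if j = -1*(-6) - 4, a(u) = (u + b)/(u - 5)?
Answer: 36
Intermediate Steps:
a(u) = (2 + u)/(-5 + u) (a(u) = (u + 2)/(u - 5) = (2 + u)/(-5 + u))
j = 2 (j = 6 - 4 = 2)
(j + (a(4) + 4)*(-2))² = (2 + ((2 + 4)/(-5 + 4) + 4)*(-2))² = (2 + (6/(-1) + 4)*(-2))² = (2 + (-1*6 + 4)*(-2))² = (2 + (-6 + 4)*(-2))² = (2 - 2*(-2))² = (2 + 4)² = 6² = 36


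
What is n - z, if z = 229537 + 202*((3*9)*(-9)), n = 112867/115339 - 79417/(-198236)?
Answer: -4125861844783829/22864342004 ≈ -1.8045e+5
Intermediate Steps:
n = 31534179975/22864342004 (n = 112867*(1/115339) - 79417*(-1/198236) = 112867/115339 + 79417/198236 = 31534179975/22864342004 ≈ 1.3792)
z = 180451 (z = 229537 + 202*(27*(-9)) = 229537 + 202*(-243) = 229537 - 49086 = 180451)
n - z = 31534179975/22864342004 - 1*180451 = 31534179975/22864342004 - 180451 = -4125861844783829/22864342004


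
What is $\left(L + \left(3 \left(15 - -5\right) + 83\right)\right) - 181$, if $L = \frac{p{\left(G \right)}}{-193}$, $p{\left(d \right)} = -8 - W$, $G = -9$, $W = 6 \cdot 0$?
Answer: $- \frac{7326}{193} \approx -37.959$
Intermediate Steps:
$W = 0$
$p{\left(d \right)} = -8$ ($p{\left(d \right)} = -8 - 0 = -8 + 0 = -8$)
$L = \frac{8}{193}$ ($L = - \frac{8}{-193} = \left(-8\right) \left(- \frac{1}{193}\right) = \frac{8}{193} \approx 0.041451$)
$\left(L + \left(3 \left(15 - -5\right) + 83\right)\right) - 181 = \left(\frac{8}{193} + \left(3 \left(15 - -5\right) + 83\right)\right) - 181 = \left(\frac{8}{193} + \left(3 \left(15 + 5\right) + 83\right)\right) - 181 = \left(\frac{8}{193} + \left(3 \cdot 20 + 83\right)\right) - 181 = \left(\frac{8}{193} + \left(60 + 83\right)\right) - 181 = \left(\frac{8}{193} + 143\right) - 181 = \frac{27607}{193} - 181 = - \frac{7326}{193}$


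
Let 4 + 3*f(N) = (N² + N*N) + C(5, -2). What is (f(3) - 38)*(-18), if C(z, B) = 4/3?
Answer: 592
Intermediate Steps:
C(z, B) = 4/3 (C(z, B) = 4*(⅓) = 4/3)
f(N) = -8/9 + 2*N²/3 (f(N) = -4/3 + ((N² + N*N) + 4/3)/3 = -4/3 + ((N² + N²) + 4/3)/3 = -4/3 + (2*N² + 4/3)/3 = -4/3 + (4/3 + 2*N²)/3 = -4/3 + (4/9 + 2*N²/3) = -8/9 + 2*N²/3)
(f(3) - 38)*(-18) = ((-8/9 + (⅔)*3²) - 38)*(-18) = ((-8/9 + (⅔)*9) - 38)*(-18) = ((-8/9 + 6) - 38)*(-18) = (46/9 - 38)*(-18) = -296/9*(-18) = 592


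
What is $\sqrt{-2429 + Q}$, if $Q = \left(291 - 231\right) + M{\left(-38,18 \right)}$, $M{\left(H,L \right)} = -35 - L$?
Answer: $i \sqrt{2422} \approx 49.214 i$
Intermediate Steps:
$Q = 7$ ($Q = \left(291 - 231\right) - 53 = 60 - 53 = 7$)
$\sqrt{-2429 + Q} = \sqrt{-2429 + 7} = \sqrt{-2422} = i \sqrt{2422}$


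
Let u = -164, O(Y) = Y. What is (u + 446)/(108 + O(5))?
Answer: 282/113 ≈ 2.4956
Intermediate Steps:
(u + 446)/(108 + O(5)) = (-164 + 446)/(108 + 5) = 282/113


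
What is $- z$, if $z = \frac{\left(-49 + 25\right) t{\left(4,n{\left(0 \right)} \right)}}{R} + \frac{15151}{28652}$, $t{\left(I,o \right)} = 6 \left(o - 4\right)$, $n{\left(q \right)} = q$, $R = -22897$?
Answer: $- \frac{330408895}{656044844} \approx -0.50364$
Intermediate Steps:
$t{\left(I,o \right)} = -24 + 6 o$ ($t{\left(I,o \right)} = 6 \left(-4 + o\right) = -24 + 6 o$)
$z = \frac{330408895}{656044844}$ ($z = \frac{\left(-49 + 25\right) \left(-24 + 6 \cdot 0\right)}{-22897} + \frac{15151}{28652} = - 24 \left(-24 + 0\right) \left(- \frac{1}{22897}\right) + 15151 \cdot \frac{1}{28652} = \left(-24\right) \left(-24\right) \left(- \frac{1}{22897}\right) + \frac{15151}{28652} = 576 \left(- \frac{1}{22897}\right) + \frac{15151}{28652} = - \frac{576}{22897} + \frac{15151}{28652} = \frac{330408895}{656044844} \approx 0.50364$)
$- z = \left(-1\right) \frac{330408895}{656044844} = - \frac{330408895}{656044844}$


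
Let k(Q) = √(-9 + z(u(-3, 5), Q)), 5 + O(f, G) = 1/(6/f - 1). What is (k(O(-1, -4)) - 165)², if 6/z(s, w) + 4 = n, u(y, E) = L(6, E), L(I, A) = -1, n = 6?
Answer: (165 - I*√6)² ≈ 27219.0 - 808.33*I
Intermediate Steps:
u(y, E) = -1
z(s, w) = 3 (z(s, w) = 6/(-4 + 6) = 6/2 = 6*(½) = 3)
O(f, G) = -5 + 1/(-1 + 6/f) (O(f, G) = -5 + 1/(6/f - 1) = -5 + 1/(-1 + 6/f))
k(Q) = I*√6 (k(Q) = √(-9 + 3) = √(-6) = I*√6)
(k(O(-1, -4)) - 165)² = (I*√6 - 165)² = (-165 + I*√6)²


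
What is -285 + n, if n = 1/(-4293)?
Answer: -1223506/4293 ≈ -285.00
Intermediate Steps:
n = -1/4293 ≈ -0.00023294
-285 + n = -285 - 1/4293 = -1223506/4293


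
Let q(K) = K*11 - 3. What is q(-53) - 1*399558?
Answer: -400144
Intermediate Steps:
q(K) = -3 + 11*K (q(K) = 11*K - 3 = -3 + 11*K)
q(-53) - 1*399558 = (-3 + 11*(-53)) - 1*399558 = (-3 - 583) - 399558 = -586 - 399558 = -400144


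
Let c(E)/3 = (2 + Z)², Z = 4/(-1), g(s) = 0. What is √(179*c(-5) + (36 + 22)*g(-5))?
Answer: 2*√537 ≈ 46.346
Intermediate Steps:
Z = -4 (Z = 4*(-1) = -4)
c(E) = 12 (c(E) = 3*(2 - 4)² = 3*(-2)² = 3*4 = 12)
√(179*c(-5) + (36 + 22)*g(-5)) = √(179*12 + (36 + 22)*0) = √(2148 + 58*0) = √(2148 + 0) = √2148 = 2*√537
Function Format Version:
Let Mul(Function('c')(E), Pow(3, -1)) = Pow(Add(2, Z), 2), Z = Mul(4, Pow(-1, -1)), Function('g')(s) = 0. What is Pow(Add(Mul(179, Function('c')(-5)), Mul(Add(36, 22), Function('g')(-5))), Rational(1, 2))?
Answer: Mul(2, Pow(537, Rational(1, 2))) ≈ 46.346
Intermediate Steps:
Z = -4 (Z = Mul(4, -1) = -4)
Function('c')(E) = 12 (Function('c')(E) = Mul(3, Pow(Add(2, -4), 2)) = Mul(3, Pow(-2, 2)) = Mul(3, 4) = 12)
Pow(Add(Mul(179, Function('c')(-5)), Mul(Add(36, 22), Function('g')(-5))), Rational(1, 2)) = Pow(Add(Mul(179, 12), Mul(Add(36, 22), 0)), Rational(1, 2)) = Pow(Add(2148, Mul(58, 0)), Rational(1, 2)) = Pow(Add(2148, 0), Rational(1, 2)) = Pow(2148, Rational(1, 2)) = Mul(2, Pow(537, Rational(1, 2)))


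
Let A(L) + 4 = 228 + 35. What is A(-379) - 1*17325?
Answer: -17066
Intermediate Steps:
A(L) = 259 (A(L) = -4 + (228 + 35) = -4 + 263 = 259)
A(-379) - 1*17325 = 259 - 1*17325 = 259 - 17325 = -17066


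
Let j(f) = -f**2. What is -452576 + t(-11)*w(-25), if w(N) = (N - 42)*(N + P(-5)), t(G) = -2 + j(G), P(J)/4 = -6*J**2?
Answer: -5603201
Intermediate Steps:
P(J) = -24*J**2 (P(J) = 4*(-6*J**2) = -24*J**2)
t(G) = -2 - G**2
w(N) = (-600 + N)*(-42 + N) (w(N) = (N - 42)*(N - 24*(-5)**2) = (-42 + N)*(N - 24*25) = (-42 + N)*(N - 600) = (-42 + N)*(-600 + N) = (-600 + N)*(-42 + N))
-452576 + t(-11)*w(-25) = -452576 + (-2 - 1*(-11)**2)*(25200 + (-25)**2 - 642*(-25)) = -452576 + (-2 - 1*121)*(25200 + 625 + 16050) = -452576 + (-2 - 121)*41875 = -452576 - 123*41875 = -452576 - 5150625 = -5603201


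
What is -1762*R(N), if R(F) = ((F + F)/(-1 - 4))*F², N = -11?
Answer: -4690444/5 ≈ -9.3809e+5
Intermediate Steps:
R(F) = -2*F³/5 (R(F) = ((2*F)/(-5))*F² = ((2*F)*(-⅕))*F² = (-2*F/5)*F² = -2*F³/5)
-1762*R(N) = -(-3524)*(-11)³/5 = -(-3524)*(-1331)/5 = -1762*2662/5 = -4690444/5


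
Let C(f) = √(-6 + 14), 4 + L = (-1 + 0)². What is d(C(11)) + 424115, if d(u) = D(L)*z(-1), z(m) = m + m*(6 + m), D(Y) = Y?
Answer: 424133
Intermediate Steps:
L = -3 (L = -4 + (-1 + 0)² = -4 + (-1)² = -4 + 1 = -3)
C(f) = 2*√2 (C(f) = √8 = 2*√2)
d(u) = 18 (d(u) = -(-3)*(7 - 1) = -(-3)*6 = -3*(-6) = 18)
d(C(11)) + 424115 = 18 + 424115 = 424133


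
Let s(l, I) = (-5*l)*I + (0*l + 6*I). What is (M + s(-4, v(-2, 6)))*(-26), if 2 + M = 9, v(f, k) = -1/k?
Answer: -208/3 ≈ -69.333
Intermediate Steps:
s(l, I) = 6*I - 5*I*l (s(l, I) = -5*I*l + (0 + 6*I) = -5*I*l + 6*I = 6*I - 5*I*l)
M = 7 (M = -2 + 9 = 7)
(M + s(-4, v(-2, 6)))*(-26) = (7 + (-1/6)*(6 - 5*(-4)))*(-26) = (7 + (-1*⅙)*(6 + 20))*(-26) = (7 - ⅙*26)*(-26) = (7 - 13/3)*(-26) = (8/3)*(-26) = -208/3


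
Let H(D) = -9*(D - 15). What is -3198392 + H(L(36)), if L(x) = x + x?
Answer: -3198905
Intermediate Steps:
L(x) = 2*x
H(D) = 135 - 9*D (H(D) = -9*(-15 + D) = 135 - 9*D)
-3198392 + H(L(36)) = -3198392 + (135 - 18*36) = -3198392 + (135 - 9*72) = -3198392 + (135 - 648) = -3198392 - 513 = -3198905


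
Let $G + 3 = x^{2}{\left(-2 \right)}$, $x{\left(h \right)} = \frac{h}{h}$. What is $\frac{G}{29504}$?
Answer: $- \frac{1}{14752} \approx -6.7787 \cdot 10^{-5}$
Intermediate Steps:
$x{\left(h \right)} = 1$
$G = -2$ ($G = -3 + 1^{2} = -3 + 1 = -2$)
$\frac{G}{29504} = - \frac{2}{29504} = \left(-2\right) \frac{1}{29504} = - \frac{1}{14752}$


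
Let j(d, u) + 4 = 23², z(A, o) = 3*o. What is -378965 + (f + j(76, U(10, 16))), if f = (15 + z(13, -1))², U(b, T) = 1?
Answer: -378296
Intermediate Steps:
f = 144 (f = (15 + 3*(-1))² = (15 - 3)² = 12² = 144)
j(d, u) = 525 (j(d, u) = -4 + 23² = -4 + 529 = 525)
-378965 + (f + j(76, U(10, 16))) = -378965 + (144 + 525) = -378965 + 669 = -378296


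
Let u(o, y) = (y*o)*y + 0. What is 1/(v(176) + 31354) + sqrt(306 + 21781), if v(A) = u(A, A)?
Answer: 1/5483130 + sqrt(22087) ≈ 148.62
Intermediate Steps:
u(o, y) = o*y**2 (u(o, y) = (o*y)*y + 0 = o*y**2 + 0 = o*y**2)
v(A) = A**3 (v(A) = A*A**2 = A**3)
1/(v(176) + 31354) + sqrt(306 + 21781) = 1/(176**3 + 31354) + sqrt(306 + 21781) = 1/(5451776 + 31354) + sqrt(22087) = 1/5483130 + sqrt(22087)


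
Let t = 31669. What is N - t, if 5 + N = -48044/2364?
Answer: -18731345/591 ≈ -31694.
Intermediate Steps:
N = -14966/591 (N = -5 - 48044/2364 = -5 - 48044*1/2364 = -5 - 12011/591 = -14966/591 ≈ -25.323)
N - t = -14966/591 - 1*31669 = -14966/591 - 31669 = -18731345/591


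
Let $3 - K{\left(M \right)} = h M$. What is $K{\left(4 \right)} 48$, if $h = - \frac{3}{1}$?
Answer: $720$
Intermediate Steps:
$h = -3$ ($h = \left(-3\right) 1 = -3$)
$K{\left(M \right)} = 3 + 3 M$ ($K{\left(M \right)} = 3 - - 3 M = 3 + 3 M$)
$K{\left(4 \right)} 48 = \left(3 + 3 \cdot 4\right) 48 = \left(3 + 12\right) 48 = 15 \cdot 48 = 720$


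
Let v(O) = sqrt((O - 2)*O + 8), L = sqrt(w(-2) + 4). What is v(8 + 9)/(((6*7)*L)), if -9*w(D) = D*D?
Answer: sqrt(526)/112 ≈ 0.20477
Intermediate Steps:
w(D) = -D**2/9 (w(D) = -D*D/9 = -D**2/9)
L = 4*sqrt(2)/3 (L = sqrt(-1/9*(-2)**2 + 4) = sqrt(-1/9*4 + 4) = sqrt(-4/9 + 4) = sqrt(32/9) = 4*sqrt(2)/3 ≈ 1.8856)
v(O) = sqrt(8 + O*(-2 + O)) (v(O) = sqrt((-2 + O)*O + 8) = sqrt(O*(-2 + O) + 8) = sqrt(8 + O*(-2 + O)))
v(8 + 9)/(((6*7)*L)) = sqrt(8 + (8 + 9)**2 - 2*(8 + 9))/(((6*7)*(4*sqrt(2)/3))) = sqrt(8 + 17**2 - 2*17)/((42*(4*sqrt(2)/3))) = sqrt(8 + 289 - 34)/((56*sqrt(2))) = sqrt(263)*(sqrt(2)/112) = sqrt(526)/112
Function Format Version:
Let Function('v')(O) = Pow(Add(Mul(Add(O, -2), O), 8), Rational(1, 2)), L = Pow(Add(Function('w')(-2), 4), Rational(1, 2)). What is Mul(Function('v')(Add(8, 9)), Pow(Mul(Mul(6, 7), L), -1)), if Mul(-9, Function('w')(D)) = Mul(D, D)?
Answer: Mul(Rational(1, 112), Pow(526, Rational(1, 2))) ≈ 0.20477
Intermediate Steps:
Function('w')(D) = Mul(Rational(-1, 9), Pow(D, 2)) (Function('w')(D) = Mul(Rational(-1, 9), Mul(D, D)) = Mul(Rational(-1, 9), Pow(D, 2)))
L = Mul(Rational(4, 3), Pow(2, Rational(1, 2))) (L = Pow(Add(Mul(Rational(-1, 9), Pow(-2, 2)), 4), Rational(1, 2)) = Pow(Add(Mul(Rational(-1, 9), 4), 4), Rational(1, 2)) = Pow(Add(Rational(-4, 9), 4), Rational(1, 2)) = Pow(Rational(32, 9), Rational(1, 2)) = Mul(Rational(4, 3), Pow(2, Rational(1, 2))) ≈ 1.8856)
Function('v')(O) = Pow(Add(8, Mul(O, Add(-2, O))), Rational(1, 2)) (Function('v')(O) = Pow(Add(Mul(Add(-2, O), O), 8), Rational(1, 2)) = Pow(Add(Mul(O, Add(-2, O)), 8), Rational(1, 2)) = Pow(Add(8, Mul(O, Add(-2, O))), Rational(1, 2)))
Mul(Function('v')(Add(8, 9)), Pow(Mul(Mul(6, 7), L), -1)) = Mul(Pow(Add(8, Pow(Add(8, 9), 2), Mul(-2, Add(8, 9))), Rational(1, 2)), Pow(Mul(Mul(6, 7), Mul(Rational(4, 3), Pow(2, Rational(1, 2)))), -1)) = Mul(Pow(Add(8, Pow(17, 2), Mul(-2, 17)), Rational(1, 2)), Pow(Mul(42, Mul(Rational(4, 3), Pow(2, Rational(1, 2)))), -1)) = Mul(Pow(Add(8, 289, -34), Rational(1, 2)), Pow(Mul(56, Pow(2, Rational(1, 2))), -1)) = Mul(Pow(263, Rational(1, 2)), Mul(Rational(1, 112), Pow(2, Rational(1, 2)))) = Mul(Rational(1, 112), Pow(526, Rational(1, 2)))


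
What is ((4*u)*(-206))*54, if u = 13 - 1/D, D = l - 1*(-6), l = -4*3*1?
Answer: -585864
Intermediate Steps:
l = -12 (l = -12*1 = -12)
D = -6 (D = -12 - 1*(-6) = -12 + 6 = -6)
u = 79/6 (u = 13 - 1/(-6) = 13 - 1*(-⅙) = 13 + ⅙ = 79/6 ≈ 13.167)
((4*u)*(-206))*54 = ((4*(79/6))*(-206))*54 = ((158/3)*(-206))*54 = -32548/3*54 = -585864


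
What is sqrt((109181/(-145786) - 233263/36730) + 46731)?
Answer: sqrt(83732219509384421996685)/1338679945 ≈ 216.16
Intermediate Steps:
sqrt((109181/(-145786) - 233263/36730) + 46731) = sqrt((109181*(-1/145786) - 233263*1/36730) + 46731) = sqrt((-109181/145786 - 233263/36730) + 46731) = sqrt(-9504174462/1338679945 + 46731) = sqrt(62548348335333/1338679945) = sqrt(83732219509384421996685)/1338679945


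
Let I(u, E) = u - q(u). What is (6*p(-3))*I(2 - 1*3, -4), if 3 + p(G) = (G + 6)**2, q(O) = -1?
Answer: 0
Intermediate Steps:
p(G) = -3 + (6 + G)**2 (p(G) = -3 + (G + 6)**2 = -3 + (6 + G)**2)
I(u, E) = 1 + u (I(u, E) = u - 1*(-1) = u + 1 = 1 + u)
(6*p(-3))*I(2 - 1*3, -4) = (6*(-3 + (6 - 3)**2))*(1 + (2 - 1*3)) = (6*(-3 + 3**2))*(1 + (2 - 3)) = (6*(-3 + 9))*(1 - 1) = (6*6)*0 = 36*0 = 0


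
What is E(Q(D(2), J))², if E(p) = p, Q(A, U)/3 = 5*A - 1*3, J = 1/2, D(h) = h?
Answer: 441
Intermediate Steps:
J = ½ ≈ 0.50000
Q(A, U) = -9 + 15*A (Q(A, U) = 3*(5*A - 1*3) = 3*(5*A - 3) = 3*(-3 + 5*A) = -9 + 15*A)
E(Q(D(2), J))² = (-9 + 15*2)² = (-9 + 30)² = 21² = 441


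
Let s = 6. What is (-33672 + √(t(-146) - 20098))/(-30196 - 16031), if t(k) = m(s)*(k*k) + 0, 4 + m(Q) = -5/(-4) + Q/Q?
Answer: 11224/15409 - I*√57401/46227 ≈ 0.72841 - 0.0051828*I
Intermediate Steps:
m(Q) = -7/4 (m(Q) = -4 + (-5/(-4) + Q/Q) = -4 + (-5*(-¼) + 1) = -4 + (5/4 + 1) = -4 + 9/4 = -7/4)
t(k) = -7*k²/4 (t(k) = -7*k*k/4 + 0 = -7*k²/4 + 0 = -7*k²/4)
(-33672 + √(t(-146) - 20098))/(-30196 - 16031) = (-33672 + √(-7/4*(-146)² - 20098))/(-30196 - 16031) = (-33672 + √(-7/4*21316 - 20098))/(-46227) = (-33672 + √(-37303 - 20098))*(-1/46227) = (-33672 + √(-57401))*(-1/46227) = (-33672 + I*√57401)*(-1/46227) = 11224/15409 - I*√57401/46227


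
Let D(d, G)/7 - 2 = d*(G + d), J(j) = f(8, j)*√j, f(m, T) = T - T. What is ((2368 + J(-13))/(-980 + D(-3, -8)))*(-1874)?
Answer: 4437632/735 ≈ 6037.6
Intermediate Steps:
f(m, T) = 0
J(j) = 0 (J(j) = 0*√j = 0)
D(d, G) = 14 + 7*d*(G + d) (D(d, G) = 14 + 7*(d*(G + d)) = 14 + 7*d*(G + d))
((2368 + J(-13))/(-980 + D(-3, -8)))*(-1874) = ((2368 + 0)/(-980 + (14 + 7*(-3)² + 7*(-8)*(-3))))*(-1874) = (2368/(-980 + (14 + 7*9 + 168)))*(-1874) = (2368/(-980 + (14 + 63 + 168)))*(-1874) = (2368/(-980 + 245))*(-1874) = (2368/(-735))*(-1874) = (2368*(-1/735))*(-1874) = -2368/735*(-1874) = 4437632/735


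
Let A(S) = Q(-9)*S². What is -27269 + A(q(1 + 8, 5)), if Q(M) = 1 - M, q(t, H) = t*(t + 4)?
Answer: 109621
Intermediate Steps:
q(t, H) = t*(4 + t)
A(S) = 10*S² (A(S) = (1 - 1*(-9))*S² = (1 + 9)*S² = 10*S²)
-27269 + A(q(1 + 8, 5)) = -27269 + 10*((1 + 8)*(4 + (1 + 8)))² = -27269 + 10*(9*(4 + 9))² = -27269 + 10*(9*13)² = -27269 + 10*117² = -27269 + 10*13689 = -27269 + 136890 = 109621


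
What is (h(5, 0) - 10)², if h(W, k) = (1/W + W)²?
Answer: 181476/625 ≈ 290.36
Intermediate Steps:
h(W, k) = (W + 1/W)²
(h(5, 0) - 10)² = ((1 + 5²)²/5² - 10)² = ((1 + 25)²/25 - 10)² = ((1/25)*26² - 10)² = ((1/25)*676 - 10)² = (676/25 - 10)² = (426/25)² = 181476/625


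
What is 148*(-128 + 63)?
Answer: -9620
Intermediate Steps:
148*(-128 + 63) = 148*(-65) = -9620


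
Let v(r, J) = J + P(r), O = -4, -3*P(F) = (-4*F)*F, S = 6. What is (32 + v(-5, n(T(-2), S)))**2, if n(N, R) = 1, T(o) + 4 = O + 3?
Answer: 39601/9 ≈ 4400.1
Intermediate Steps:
P(F) = 4*F**2/3 (P(F) = -(-4*F)*F/3 = -(-4)*F**2/3 = 4*F**2/3)
T(o) = -5 (T(o) = -4 + (-4 + 3) = -4 - 1 = -5)
v(r, J) = J + 4*r**2/3
(32 + v(-5, n(T(-2), S)))**2 = (32 + (1 + (4/3)*(-5)**2))**2 = (32 + (1 + (4/3)*25))**2 = (32 + (1 + 100/3))**2 = (32 + 103/3)**2 = (199/3)**2 = 39601/9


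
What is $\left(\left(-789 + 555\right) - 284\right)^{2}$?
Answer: $268324$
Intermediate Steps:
$\left(\left(-789 + 555\right) - 284\right)^{2} = \left(-234 - 284\right)^{2} = \left(-518\right)^{2} = 268324$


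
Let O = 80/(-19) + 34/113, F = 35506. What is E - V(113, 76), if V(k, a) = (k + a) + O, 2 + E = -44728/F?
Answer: -7179093807/38115691 ≈ -188.35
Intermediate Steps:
E = -57870/17753 (E = -2 - 44728/35506 = -2 - 44728*1/35506 = -2 - 22364/17753 = -57870/17753 ≈ -3.2597)
O = -8394/2147 (O = 80*(-1/19) + 34*(1/113) = -80/19 + 34/113 = -8394/2147 ≈ -3.9096)
V(k, a) = -8394/2147 + a + k (V(k, a) = (k + a) - 8394/2147 = (a + k) - 8394/2147 = -8394/2147 + a + k)
E - V(113, 76) = -57870/17753 - (-8394/2147 + 76 + 113) = -57870/17753 - 1*397389/2147 = -57870/17753 - 397389/2147 = -7179093807/38115691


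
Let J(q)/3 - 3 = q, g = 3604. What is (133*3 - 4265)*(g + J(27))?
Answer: -14281004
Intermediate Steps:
J(q) = 9 + 3*q
(133*3 - 4265)*(g + J(27)) = (133*3 - 4265)*(3604 + (9 + 3*27)) = (399 - 4265)*(3604 + (9 + 81)) = -3866*(3604 + 90) = -3866*3694 = -14281004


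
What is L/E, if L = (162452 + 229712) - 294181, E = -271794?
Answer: -32661/90598 ≈ -0.36050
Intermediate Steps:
L = 97983 (L = 392164 - 294181 = 97983)
L/E = 97983/(-271794) = 97983*(-1/271794) = -32661/90598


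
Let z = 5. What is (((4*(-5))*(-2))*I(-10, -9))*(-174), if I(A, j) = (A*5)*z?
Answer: 1740000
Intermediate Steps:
I(A, j) = 25*A (I(A, j) = (A*5)*5 = (5*A)*5 = 25*A)
(((4*(-5))*(-2))*I(-10, -9))*(-174) = (((4*(-5))*(-2))*(25*(-10)))*(-174) = (-20*(-2)*(-250))*(-174) = (40*(-250))*(-174) = -10000*(-174) = 1740000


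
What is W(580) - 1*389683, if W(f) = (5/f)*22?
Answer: -22601603/58 ≈ -3.8968e+5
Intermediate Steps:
W(f) = 110/f
W(580) - 1*389683 = 110/580 - 1*389683 = 110*(1/580) - 389683 = 11/58 - 389683 = -22601603/58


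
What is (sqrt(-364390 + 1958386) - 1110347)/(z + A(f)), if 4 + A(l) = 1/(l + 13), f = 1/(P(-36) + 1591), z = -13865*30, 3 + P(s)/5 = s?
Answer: 20151687703/7549147750 - 18149*sqrt(398499)/3774573875 ≈ 2.6664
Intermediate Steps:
P(s) = -15 + 5*s
z = -415950
f = 1/1396 (f = 1/((-15 + 5*(-36)) + 1591) = 1/((-15 - 180) + 1591) = 1/(-195 + 1591) = 1/1396 ≈ 0.00071633)
A(l) = -4 + 1/(13 + l) (A(l) = -4 + 1/(l + 13) = -4 + 1/(13 + l))
(sqrt(-364390 + 1958386) - 1110347)/(z + A(f)) = (sqrt(-364390 + 1958386) - 1110347)/(-415950 + (-51 - 4*1/1396)/(13 + 1/1396)) = (sqrt(1593996) - 1110347)/(-415950 + (-51 - 1/349)/(18149/1396)) = (2*sqrt(398499) - 1110347)/(-415950 + (1396/18149)*(-17800/349)) = (-1110347 + 2*sqrt(398499))/(-415950 - 71200/18149) = (-1110347 + 2*sqrt(398499))/(-7549147750/18149) = (-1110347 + 2*sqrt(398499))*(-18149/7549147750) = 20151687703/7549147750 - 18149*sqrt(398499)/3774573875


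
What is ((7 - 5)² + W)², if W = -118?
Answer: 12996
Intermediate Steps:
((7 - 5)² + W)² = ((7 - 5)² - 118)² = (2² - 118)² = (4 - 118)² = (-114)² = 12996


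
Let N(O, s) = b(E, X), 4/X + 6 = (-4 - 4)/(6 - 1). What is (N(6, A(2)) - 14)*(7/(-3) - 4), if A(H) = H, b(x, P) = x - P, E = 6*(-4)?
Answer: 712/3 ≈ 237.33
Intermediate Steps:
E = -24
X = -10/19 (X = 4/(-6 + (-4 - 4)/(6 - 1)) = 4/(-6 - 8/5) = 4/(-38/5) = 4*(-5/38) = -10/19 ≈ -0.52632)
N(O, s) = -446/19 (N(O, s) = -24 - 1*(-10/19) = -24 + 10/19 = -446/19)
(N(6, A(2)) - 14)*(7/(-3) - 4) = (-446/19 - 14)*(7/(-3) - 4) = -712*(7*(-⅓) - 4)/19 = -712*(-7/3 - 4)/19 = -712/19*(-19/3) = 712/3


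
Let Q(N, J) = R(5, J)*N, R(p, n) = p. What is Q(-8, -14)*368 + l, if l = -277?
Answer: -14997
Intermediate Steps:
Q(N, J) = 5*N
Q(-8, -14)*368 + l = (5*(-8))*368 - 277 = -40*368 - 277 = -14720 - 277 = -14997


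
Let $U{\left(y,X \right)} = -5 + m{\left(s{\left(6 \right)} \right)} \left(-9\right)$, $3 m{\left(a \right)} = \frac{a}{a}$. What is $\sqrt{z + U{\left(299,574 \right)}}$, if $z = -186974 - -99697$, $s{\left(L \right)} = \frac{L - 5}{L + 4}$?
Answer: $23 i \sqrt{165} \approx 295.44 i$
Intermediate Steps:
$s{\left(L \right)} = \frac{-5 + L}{4 + L}$
$m{\left(a \right)} = \frac{1}{3}$ ($m{\left(a \right)} = \frac{a \frac{1}{a}}{3} = \frac{1}{3} \cdot 1 = \frac{1}{3}$)
$U{\left(y,X \right)} = -8$ ($U{\left(y,X \right)} = -5 + \frac{1}{3} \left(-9\right) = -5 - 3 = -8$)
$z = -87277$ ($z = -186974 + 99697 = -87277$)
$\sqrt{z + U{\left(299,574 \right)}} = \sqrt{-87277 - 8} = \sqrt{-87285} = 23 i \sqrt{165}$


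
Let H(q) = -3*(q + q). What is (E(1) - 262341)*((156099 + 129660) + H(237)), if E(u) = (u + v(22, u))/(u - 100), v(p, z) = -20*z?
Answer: -820525181820/11 ≈ -7.4593e+10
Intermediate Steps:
E(u) = -19*u/(-100 + u) (E(u) = (u - 20*u)/(u - 100) = (-19*u)/(-100 + u) = -19*u/(-100 + u))
H(q) = -6*q
(E(1) - 262341)*((156099 + 129660) + H(237)) = (-19*1/(-100 + 1) - 262341)*((156099 + 129660) - 6*237) = (-19*1/(-99) - 262341)*(285759 - 1422) = (-19*1*(-1/99) - 262341)*284337 = (19/99 - 262341)*284337 = -25971740/99*284337 = -820525181820/11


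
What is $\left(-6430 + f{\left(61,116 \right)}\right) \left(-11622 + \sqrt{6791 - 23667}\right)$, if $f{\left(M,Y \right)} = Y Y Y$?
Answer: $-18066003852 + 3108932 i \sqrt{4219} \approx -1.8066 \cdot 10^{10} + 2.0194 \cdot 10^{8} i$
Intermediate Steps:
$f{\left(M,Y \right)} = Y^{3}$ ($f{\left(M,Y \right)} = Y^{2} Y = Y^{3}$)
$\left(-6430 + f{\left(61,116 \right)}\right) \left(-11622 + \sqrt{6791 - 23667}\right) = \left(-6430 + 116^{3}\right) \left(-11622 + \sqrt{6791 - 23667}\right) = \left(-6430 + 1560896\right) \left(-11622 + \sqrt{-16876}\right) = 1554466 \left(-11622 + 2 i \sqrt{4219}\right) = -18066003852 + 3108932 i \sqrt{4219}$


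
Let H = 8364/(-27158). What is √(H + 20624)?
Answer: √3802786919006/13579 ≈ 143.61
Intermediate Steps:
H = -4182/13579 (H = 8364*(-1/27158) = -4182/13579 ≈ -0.30798)
√(H + 20624) = √(-4182/13579 + 20624) = √(280049114/13579) = √3802786919006/13579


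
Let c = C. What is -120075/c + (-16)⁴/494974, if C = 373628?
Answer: -17473959221/92468072836 ≈ -0.18897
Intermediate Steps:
c = 373628
-120075/c + (-16)⁴/494974 = -120075/373628 + (-16)⁴/494974 = -120075*1/373628 + 65536*(1/494974) = -120075/373628 + 32768/247487 = -17473959221/92468072836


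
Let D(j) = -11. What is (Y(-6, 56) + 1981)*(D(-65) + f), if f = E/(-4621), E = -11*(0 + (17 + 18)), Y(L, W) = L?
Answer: -99630850/4621 ≈ -21560.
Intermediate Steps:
E = -385 (E = -11*(0 + 35) = -11*35 = -385)
f = 385/4621 (f = -385/(-4621) = -385*(-1/4621) = 385/4621 ≈ 0.083315)
(Y(-6, 56) + 1981)*(D(-65) + f) = (-6 + 1981)*(-11 + 385/4621) = 1975*(-50446/4621) = -99630850/4621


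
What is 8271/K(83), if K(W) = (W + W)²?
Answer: 8271/27556 ≈ 0.30015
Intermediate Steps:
K(W) = 4*W² (K(W) = (2*W)² = 4*W²)
8271/K(83) = 8271/((4*83²)) = 8271/((4*6889)) = 8271/27556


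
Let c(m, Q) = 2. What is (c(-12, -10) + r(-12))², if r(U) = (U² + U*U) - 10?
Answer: 78400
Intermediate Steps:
r(U) = -10 + 2*U² (r(U) = (U² + U²) - 10 = 2*U² - 10 = -10 + 2*U²)
(c(-12, -10) + r(-12))² = (2 + (-10 + 2*(-12)²))² = (2 + (-10 + 2*144))² = (2 + (-10 + 288))² = (2 + 278)² = 280² = 78400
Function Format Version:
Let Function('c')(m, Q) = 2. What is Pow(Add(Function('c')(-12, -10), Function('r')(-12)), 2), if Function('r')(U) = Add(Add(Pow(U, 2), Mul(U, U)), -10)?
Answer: 78400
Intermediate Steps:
Function('r')(U) = Add(-10, Mul(2, Pow(U, 2))) (Function('r')(U) = Add(Add(Pow(U, 2), Pow(U, 2)), -10) = Add(Mul(2, Pow(U, 2)), -10) = Add(-10, Mul(2, Pow(U, 2))))
Pow(Add(Function('c')(-12, -10), Function('r')(-12)), 2) = Pow(Add(2, Add(-10, Mul(2, Pow(-12, 2)))), 2) = Pow(Add(2, Add(-10, Mul(2, 144))), 2) = Pow(Add(2, Add(-10, 288)), 2) = Pow(Add(2, 278), 2) = Pow(280, 2) = 78400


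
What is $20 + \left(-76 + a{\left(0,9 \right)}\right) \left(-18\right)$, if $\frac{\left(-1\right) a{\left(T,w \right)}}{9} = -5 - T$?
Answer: $578$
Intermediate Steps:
$a{\left(T,w \right)} = 45 + 9 T$ ($a{\left(T,w \right)} = - 9 \left(-5 - T\right) = 45 + 9 T$)
$20 + \left(-76 + a{\left(0,9 \right)}\right) \left(-18\right) = 20 + \left(-76 + \left(45 + 9 \cdot 0\right)\right) \left(-18\right) = 20 + \left(-76 + \left(45 + 0\right)\right) \left(-18\right) = 20 + \left(-76 + 45\right) \left(-18\right) = 20 - -558 = 20 + 558 = 578$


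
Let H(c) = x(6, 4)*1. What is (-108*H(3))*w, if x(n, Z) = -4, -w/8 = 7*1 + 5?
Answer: -41472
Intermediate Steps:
w = -96 (w = -8*(7*1 + 5) = -8*(7 + 5) = -8*12 = -96)
H(c) = -4 (H(c) = -4*1 = -4)
(-108*H(3))*w = -108*(-4)*(-96) = 432*(-96) = -41472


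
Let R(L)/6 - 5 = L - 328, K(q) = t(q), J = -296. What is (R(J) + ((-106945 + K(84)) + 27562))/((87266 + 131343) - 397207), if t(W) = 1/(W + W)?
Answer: 13960295/30004464 ≈ 0.46527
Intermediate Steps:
t(W) = 1/(2*W)
K(q) = 1/(2*q)
R(L) = -1938 + 6*L (R(L) = 30 + 6*(L - 328) = 30 + 6*(-328 + L) = 30 + (-1968 + 6*L) = -1938 + 6*L)
(R(J) + ((-106945 + K(84)) + 27562))/((87266 + 131343) - 397207) = ((-1938 + 6*(-296)) + ((-106945 + (½)/84) + 27562))/((87266 + 131343) - 397207) = ((-1938 - 1776) + ((-106945 + (½)*(1/84)) + 27562))/(218609 - 397207) = (-3714 + ((-106945 + 1/168) + 27562))/(-178598) = (-3714 + (-17966759/168 + 27562))*(-1/178598) = (-3714 - 13336343/168)*(-1/178598) = -13960295/168*(-1/178598) = 13960295/30004464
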